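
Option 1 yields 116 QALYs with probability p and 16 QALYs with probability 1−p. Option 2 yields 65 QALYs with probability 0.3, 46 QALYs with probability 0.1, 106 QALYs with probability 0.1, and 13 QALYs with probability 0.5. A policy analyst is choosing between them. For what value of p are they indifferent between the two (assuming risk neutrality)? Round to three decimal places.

EV(Option 2) = 0.3 × 65 + 0.1 × 46 + 0.1 × 106 + 0.5 × 13 = 19.5 + 4.6 + 10.6 + 6.5 = 41.2
p·116 + (1−p)·16 = 41.2
100p + 16 = 41.2
p = (41.2 − 16) / 100

p = 0.252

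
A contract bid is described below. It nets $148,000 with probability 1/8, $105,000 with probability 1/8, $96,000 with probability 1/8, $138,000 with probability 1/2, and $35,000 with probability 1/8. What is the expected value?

$117,000

EV = 1/8 × 148000 + 1/8 × 105000 + 1/8 × 96000 + 1/2 × 138000 + 1/8 × 35000 = 18500 + 13125 + 12000 + 69000 + 4375 = 117000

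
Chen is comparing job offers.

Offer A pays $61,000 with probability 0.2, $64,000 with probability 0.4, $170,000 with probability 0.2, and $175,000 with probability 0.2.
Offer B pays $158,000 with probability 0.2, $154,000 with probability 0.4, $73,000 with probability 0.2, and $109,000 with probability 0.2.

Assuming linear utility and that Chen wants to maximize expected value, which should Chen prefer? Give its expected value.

Offer A = 0.2 × 61000 + 0.4 × 64000 + 0.2 × 170000 + 0.2 × 175000 = 12200 + 25600 + 34000 + 35000 = 106800
Offer B = 0.2 × 158000 + 0.4 × 154000 + 0.2 × 73000 + 0.2 × 109000 = 31600 + 61600 + 14600 + 21800 = 129600

Offer B ($129,600)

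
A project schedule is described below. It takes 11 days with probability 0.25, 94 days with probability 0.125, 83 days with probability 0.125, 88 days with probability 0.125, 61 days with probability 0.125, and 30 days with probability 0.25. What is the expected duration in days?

EV = 0.25 × 11 + 0.125 × 94 + 0.125 × 83 + 0.125 × 88 + 0.125 × 61 + 0.25 × 30 = 2.75 + 11.75 + 10.375 + 11 + 7.625 + 7.5 = 51

51 days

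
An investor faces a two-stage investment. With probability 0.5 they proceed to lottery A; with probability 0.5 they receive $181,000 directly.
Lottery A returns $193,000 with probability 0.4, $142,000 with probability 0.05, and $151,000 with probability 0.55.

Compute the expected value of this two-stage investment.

EV(A) = 0.4 × 193000 + 0.05 × 142000 + 0.55 × 151000 = 77200 + 7100 + 83050 = 167350
Branch B: 181000 (certain)
Overall = 0.5 × 167350 + 0.5 × 181000 = 83675 + 90500 = 174175

$174,175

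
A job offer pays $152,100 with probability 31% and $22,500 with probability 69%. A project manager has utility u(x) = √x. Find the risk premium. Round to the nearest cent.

$12,320.64

E[u] = 0.31·√152100 + 0.69·√22500 = 0.31·390 + 0.69·150 = 224.4
CE = (224.4)² = 50355.36
Risk premium = EV − CE = 62676 − 50355.36 = 12320.64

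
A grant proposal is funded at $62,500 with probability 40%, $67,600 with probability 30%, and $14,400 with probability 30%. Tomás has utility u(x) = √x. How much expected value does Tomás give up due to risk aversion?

$3,804

E[u] = 0.4·√62500 + 0.3·√67600 + 0.3·√14400 = 0.4·250 + 0.3·260 + 0.3·120 = 214
CE = (214)² = 45796
Risk premium = EV − CE = 49600 − 45796 = 3804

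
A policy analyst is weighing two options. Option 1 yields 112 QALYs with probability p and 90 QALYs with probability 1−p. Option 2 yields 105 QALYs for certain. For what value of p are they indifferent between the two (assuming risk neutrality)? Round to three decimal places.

p = 0.682

p·112 + (1−p)·90 = 105
22p + 90 = 105
p = (105 − 90) / 22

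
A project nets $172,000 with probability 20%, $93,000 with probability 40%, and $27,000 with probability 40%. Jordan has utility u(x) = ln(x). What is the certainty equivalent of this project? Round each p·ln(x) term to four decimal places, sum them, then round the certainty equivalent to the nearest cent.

E[u] = 0.2·ln(172000) + 0.4·ln(93000) + 0.4·ln(27000) = 2.4110 + 4.5761 + 4.0814 = 11.0685
CE = e^11.0685 ≈ 64119.26

$64,119.26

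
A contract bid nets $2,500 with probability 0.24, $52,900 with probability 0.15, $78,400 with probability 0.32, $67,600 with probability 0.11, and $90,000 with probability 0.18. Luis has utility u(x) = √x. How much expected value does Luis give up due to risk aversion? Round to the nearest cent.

E[u] = 0.24·√2500 + 0.15·√52900 + 0.32·√78400 + 0.11·√67600 + 0.18·√90000 = 0.24·50 + 0.15·230 + 0.32·280 + 0.11·260 + 0.18·300 = 218.7
CE = (218.7)² = 47829.69
Risk premium = EV − CE = 57259 − 47829.69 = 9429.31

$9,429.31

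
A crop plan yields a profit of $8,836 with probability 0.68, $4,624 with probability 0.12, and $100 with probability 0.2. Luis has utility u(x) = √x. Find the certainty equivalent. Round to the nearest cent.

$5,487.85

E[u] = 0.68·√8836 + 0.12·√4624 + 0.2·√100 = 0.68·94 + 0.12·68 + 0.2·10 = 74.08
CE = (74.08)² = 5487.8464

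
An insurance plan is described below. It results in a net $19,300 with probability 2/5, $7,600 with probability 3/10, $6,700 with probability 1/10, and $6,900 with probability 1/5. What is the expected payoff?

EV = 2/5 × 19300 + 3/10 × 7600 + 1/10 × 6700 + 1/5 × 6900 = 7720 + 2280 + 670 + 1380 = 12050

$12,050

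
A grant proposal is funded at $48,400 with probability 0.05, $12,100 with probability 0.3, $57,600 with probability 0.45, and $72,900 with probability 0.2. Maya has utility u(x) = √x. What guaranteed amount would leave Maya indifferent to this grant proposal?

$42,436

E[u] = 0.05·√48400 + 0.3·√12100 + 0.45·√57600 + 0.2·√72900 = 0.05·220 + 0.3·110 + 0.45·240 + 0.2·270 = 206
CE = (206)² = 42436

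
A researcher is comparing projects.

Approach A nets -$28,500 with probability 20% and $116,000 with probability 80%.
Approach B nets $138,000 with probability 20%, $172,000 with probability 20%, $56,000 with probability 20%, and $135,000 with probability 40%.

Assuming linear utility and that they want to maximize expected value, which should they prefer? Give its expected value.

Approach B ($127,200)

Approach A = 0.2 × (-28500) + 0.8 × 116000 = -5700 + 92800 = 87100
Approach B = 0.2 × 138000 + 0.2 × 172000 + 0.2 × 56000 + 0.4 × 135000 = 27600 + 34400 + 11200 + 54000 = 127200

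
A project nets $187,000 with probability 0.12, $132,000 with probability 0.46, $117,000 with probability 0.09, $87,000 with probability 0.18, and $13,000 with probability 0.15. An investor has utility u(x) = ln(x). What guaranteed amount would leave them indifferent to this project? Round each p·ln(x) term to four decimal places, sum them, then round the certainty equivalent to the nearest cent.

$89,223.52

E[u] = 0.12·ln(187000) + 0.46·ln(132000) + 0.09·ln(117000) + 0.18·ln(87000) + 0.15·ln(13000) = 1.4567 + 5.4237 + 1.0503 + 2.0473 + 1.4209 = 11.3989
CE = e^11.3989 ≈ 89223.52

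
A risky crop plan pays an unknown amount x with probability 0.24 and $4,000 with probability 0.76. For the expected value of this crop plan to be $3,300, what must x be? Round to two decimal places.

x = $1,083.33

0.24·x + 0.76·4000 = 3300
0.24·x = 3300 − 3040 = 260
x = 260 / 0.24 = 1083.3333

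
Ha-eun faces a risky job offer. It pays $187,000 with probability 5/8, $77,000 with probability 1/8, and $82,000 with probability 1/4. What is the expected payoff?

EV = 5/8 × 187000 + 1/8 × 77000 + 1/4 × 82000 = 116875 + 9625 + 20500 = 147000

$147,000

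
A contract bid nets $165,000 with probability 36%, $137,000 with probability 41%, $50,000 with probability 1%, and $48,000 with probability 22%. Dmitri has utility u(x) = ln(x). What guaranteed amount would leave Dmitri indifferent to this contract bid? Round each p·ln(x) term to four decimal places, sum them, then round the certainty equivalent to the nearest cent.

$115,139.53

E[u] = 0.36·ln(165000) + 0.41·ln(137000) + 0.01·ln(50000) + 0.22·ln(48000) = 4.3249 + 4.8494 + 0.1082 + 2.3714 = 11.6539
CE = e^11.6539 ≈ 115139.53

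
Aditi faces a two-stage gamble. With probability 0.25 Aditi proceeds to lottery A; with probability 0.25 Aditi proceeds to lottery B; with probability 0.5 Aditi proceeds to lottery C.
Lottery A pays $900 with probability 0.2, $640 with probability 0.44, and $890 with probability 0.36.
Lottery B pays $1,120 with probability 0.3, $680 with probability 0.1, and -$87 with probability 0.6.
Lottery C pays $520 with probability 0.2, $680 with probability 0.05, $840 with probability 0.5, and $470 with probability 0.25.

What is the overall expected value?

$621.20

EV(A) = 0.2 × 900 + 0.44 × 640 + 0.36 × 890 = 180 + 281.6 + 320.4 = 782
EV(B) = 0.3 × 1120 + 0.1 × 680 + 0.6 × (-87) = 336 + 68 − 52.2 = 351.8
EV(C) = 0.2 × 520 + 0.05 × 680 + 0.5 × 840 + 0.25 × 470 = 104 + 34 + 420 + 117.5 = 675.5
Overall = 0.25 × 782 + 0.25 × 351.8 + 0.5 × 675.5 = 195.5 + 87.95 + 337.75 = 621.2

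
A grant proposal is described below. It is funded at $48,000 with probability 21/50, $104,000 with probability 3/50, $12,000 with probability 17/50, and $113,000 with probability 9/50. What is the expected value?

EV = 21/50 × 48000 + 3/50 × 104000 + 17/50 × 12000 + 9/50 × 113000 = 20160 + 6240 + 4080 + 20340 = 50820

$50,820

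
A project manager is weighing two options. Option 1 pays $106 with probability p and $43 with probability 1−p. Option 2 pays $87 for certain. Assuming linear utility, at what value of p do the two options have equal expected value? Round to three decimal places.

p·106 + (1−p)·43 = 87
63p + 43 = 87
p = (87 − 43) / 63

p = 0.698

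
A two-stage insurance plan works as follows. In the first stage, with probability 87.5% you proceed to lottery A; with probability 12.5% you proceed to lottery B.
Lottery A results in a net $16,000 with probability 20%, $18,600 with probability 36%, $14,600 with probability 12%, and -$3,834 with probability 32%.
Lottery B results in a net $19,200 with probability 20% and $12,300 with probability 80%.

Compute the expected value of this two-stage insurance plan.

EV(A) = 0.2 × 16000 + 0.36 × 18600 + 0.12 × 14600 + 0.32 × (-3834) = 3200 + 6696 + 1752 − 1226.88 = 10421.12
EV(B) = 0.2 × 19200 + 0.8 × 12300 = 3840 + 9840 = 13680
Overall = 0.875 × 10421.12 + 0.125 × 13680 = 9118.48 + 1710 = 10828.48

$10,828.48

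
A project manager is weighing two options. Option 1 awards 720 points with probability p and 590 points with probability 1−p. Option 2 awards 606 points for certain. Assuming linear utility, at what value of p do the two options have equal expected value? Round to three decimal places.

p·720 + (1−p)·590 = 606
130p + 590 = 606
p = (606 − 590) / 130

p = 0.123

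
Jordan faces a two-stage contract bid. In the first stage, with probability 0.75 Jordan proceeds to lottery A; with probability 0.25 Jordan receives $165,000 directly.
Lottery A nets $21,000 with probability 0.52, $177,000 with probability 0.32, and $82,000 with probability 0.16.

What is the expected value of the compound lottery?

$101,760

EV(A) = 0.52 × 21000 + 0.32 × 177000 + 0.16 × 82000 = 10920 + 56640 + 13120 = 80680
Branch B: 165000 (certain)
Overall = 0.75 × 80680 + 0.25 × 165000 = 60510 + 41250 = 101760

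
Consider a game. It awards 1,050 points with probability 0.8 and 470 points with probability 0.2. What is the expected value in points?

EV = 0.8 × 1050 + 0.2 × 470 = 840 + 94 = 934

934 points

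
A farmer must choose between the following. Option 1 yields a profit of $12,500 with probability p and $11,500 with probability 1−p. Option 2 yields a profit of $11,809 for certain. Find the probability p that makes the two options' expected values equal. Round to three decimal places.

p·12500 + (1−p)·11500 = 11809
1000p + 11500 = 11809
p = (11809 − 11500) / 1000

p = 0.309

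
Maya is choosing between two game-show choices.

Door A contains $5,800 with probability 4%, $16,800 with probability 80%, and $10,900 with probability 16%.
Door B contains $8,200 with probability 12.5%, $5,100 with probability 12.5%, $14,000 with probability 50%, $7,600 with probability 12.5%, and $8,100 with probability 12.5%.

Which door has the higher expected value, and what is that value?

Door A ($15,416)

Door A = 0.04 × 5800 + 0.8 × 16800 + 0.16 × 10900 = 232 + 13440 + 1744 = 15416
Door B = 0.125 × 8200 + 0.125 × 5100 + 0.5 × 14000 + 0.125 × 7600 + 0.125 × 8100 = 1025 + 637.5 + 7000 + 950 + 1012.5 = 10625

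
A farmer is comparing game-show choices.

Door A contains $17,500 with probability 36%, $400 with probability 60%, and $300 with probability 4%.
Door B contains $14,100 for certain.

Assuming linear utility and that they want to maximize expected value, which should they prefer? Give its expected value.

Door A = 0.36 × 17500 + 0.6 × 400 + 0.04 × 300 = 6300 + 240 + 12 = 6552
Door B: 14100 (certain)

Door B ($14,100)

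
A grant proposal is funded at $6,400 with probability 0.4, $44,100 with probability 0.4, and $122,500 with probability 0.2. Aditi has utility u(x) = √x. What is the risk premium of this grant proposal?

$10,104

E[u] = 0.4·√6400 + 0.4·√44100 + 0.2·√122500 = 0.4·80 + 0.4·210 + 0.2·350 = 186
CE = (186)² = 34596
Risk premium = EV − CE = 44700 − 34596 = 10104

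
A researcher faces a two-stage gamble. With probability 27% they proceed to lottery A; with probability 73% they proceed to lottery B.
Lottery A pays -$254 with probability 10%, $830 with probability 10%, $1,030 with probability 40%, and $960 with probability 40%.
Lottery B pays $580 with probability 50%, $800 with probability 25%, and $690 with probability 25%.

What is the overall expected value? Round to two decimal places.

$714.10

EV(A) = 0.1 × (-254) + 0.1 × 830 + 0.4 × 1030 + 0.4 × 960 = -25.4 + 83 + 412 + 384 = 853.6
EV(B) = 0.5 × 580 + 0.25 × 800 + 0.25 × 690 = 290 + 200 + 172.5 = 662.5
Overall = 0.27 × 853.6 + 0.73 × 662.5 = 230.472 + 483.625 = 714.097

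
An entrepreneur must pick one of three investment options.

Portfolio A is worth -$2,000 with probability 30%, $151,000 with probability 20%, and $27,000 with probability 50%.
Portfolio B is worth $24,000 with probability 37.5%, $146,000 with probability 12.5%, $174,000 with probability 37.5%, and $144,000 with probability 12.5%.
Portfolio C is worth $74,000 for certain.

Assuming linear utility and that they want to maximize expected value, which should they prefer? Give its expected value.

Portfolio A = 0.3 × (-2000) + 0.2 × 151000 + 0.5 × 27000 = -600 + 30200 + 13500 = 43100
Portfolio B = 0.375 × 24000 + 0.125 × 146000 + 0.375 × 174000 + 0.125 × 144000 = 9000 + 18250 + 65250 + 18000 = 110500
Portfolio C: 74000 (certain)

Portfolio B ($110,500)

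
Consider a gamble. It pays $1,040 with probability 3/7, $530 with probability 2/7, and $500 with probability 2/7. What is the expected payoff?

$740

EV = 3/7 × 1040 + 2/7 × 530 + 2/7 × 500 = 445.7143 + 151.4286 + 142.8571 = 740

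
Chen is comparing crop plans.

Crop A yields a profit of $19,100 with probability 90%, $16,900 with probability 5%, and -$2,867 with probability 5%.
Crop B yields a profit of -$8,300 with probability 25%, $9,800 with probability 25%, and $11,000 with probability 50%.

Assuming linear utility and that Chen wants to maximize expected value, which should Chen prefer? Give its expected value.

Crop A = 0.9 × 19100 + 0.05 × 16900 + 0.05 × (-2867) = 17190 + 845 − 143.35 = 17891.65
Crop B = 0.25 × (-8300) + 0.25 × 9800 + 0.5 × 11000 = -2075 + 2450 + 5500 = 5875

Crop A ($17,891.65)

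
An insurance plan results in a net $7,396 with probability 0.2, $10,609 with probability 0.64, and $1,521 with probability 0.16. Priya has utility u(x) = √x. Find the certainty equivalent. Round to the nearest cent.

$7,985.21

E[u] = 0.2·√7396 + 0.64·√10609 + 0.16·√1521 = 0.2·86 + 0.64·103 + 0.16·39 = 89.36
CE = (89.36)² = 7985.2096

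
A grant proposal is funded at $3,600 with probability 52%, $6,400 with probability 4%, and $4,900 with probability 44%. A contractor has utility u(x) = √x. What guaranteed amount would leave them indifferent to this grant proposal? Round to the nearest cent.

$4,251.04

E[u] = 0.52·√3600 + 0.04·√6400 + 0.44·√4900 = 0.52·60 + 0.04·80 + 0.44·70 = 65.2
CE = (65.2)² = 4251.04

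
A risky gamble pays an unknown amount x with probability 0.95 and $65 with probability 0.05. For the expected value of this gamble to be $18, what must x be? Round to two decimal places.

0.95·x + 0.05·65 = 18
0.95·x = 18 − 3.25 = 14.75
x = 14.75 / 0.95 = 15.5263

x = $15.53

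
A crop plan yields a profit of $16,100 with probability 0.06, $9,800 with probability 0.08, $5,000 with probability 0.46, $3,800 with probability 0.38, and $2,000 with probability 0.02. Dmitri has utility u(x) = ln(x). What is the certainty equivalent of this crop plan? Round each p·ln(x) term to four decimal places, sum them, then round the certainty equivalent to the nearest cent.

E[u] = 0.06·ln(16100) + 0.08·ln(9800) + 0.46·ln(5000) + 0.38·ln(3800) + 0.02·ln(2000) = 0.5812 + 0.7352 + 3.9179 + 3.1322 + 0.1520 = 8.5185
CE = e^8.5185 ≈ 5006.54

$5,006.54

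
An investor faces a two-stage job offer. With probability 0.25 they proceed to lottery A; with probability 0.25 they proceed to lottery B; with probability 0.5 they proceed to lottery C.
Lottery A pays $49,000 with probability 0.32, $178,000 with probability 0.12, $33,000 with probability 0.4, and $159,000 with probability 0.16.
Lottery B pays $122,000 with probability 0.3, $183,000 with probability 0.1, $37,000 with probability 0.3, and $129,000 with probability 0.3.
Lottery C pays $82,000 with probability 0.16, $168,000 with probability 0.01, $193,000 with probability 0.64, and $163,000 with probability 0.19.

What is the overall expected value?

$129,740

EV(A) = 0.32 × 49000 + 0.12 × 178000 + 0.4 × 33000 + 0.16 × 159000 = 15680 + 21360 + 13200 + 25440 = 75680
EV(B) = 0.3 × 122000 + 0.1 × 183000 + 0.3 × 37000 + 0.3 × 129000 = 36600 + 18300 + 11100 + 38700 = 104700
EV(C) = 0.16 × 82000 + 0.01 × 168000 + 0.64 × 193000 + 0.19 × 163000 = 13120 + 1680 + 123520 + 30970 = 169290
Overall = 0.25 × 75680 + 0.25 × 104700 + 0.5 × 169290 = 18920 + 26175 + 84645 = 129740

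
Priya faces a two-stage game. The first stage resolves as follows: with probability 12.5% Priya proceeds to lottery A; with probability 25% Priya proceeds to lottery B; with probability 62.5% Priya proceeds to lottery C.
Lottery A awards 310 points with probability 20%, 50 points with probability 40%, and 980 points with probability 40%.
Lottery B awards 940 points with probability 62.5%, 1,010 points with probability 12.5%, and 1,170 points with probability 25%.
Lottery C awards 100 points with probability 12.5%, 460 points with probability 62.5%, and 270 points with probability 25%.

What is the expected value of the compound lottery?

540.5 points

EV(A) = 0.2 × 310 + 0.4 × 50 + 0.4 × 980 = 62 + 20 + 392 = 474
EV(B) = 0.625 × 940 + 0.125 × 1010 + 0.25 × 1170 = 587.5 + 126.25 + 292.5 = 1006.25
EV(C) = 0.125 × 100 + 0.625 × 460 + 0.25 × 270 = 12.5 + 287.5 + 67.5 = 367.5
Overall = 0.125 × 474 + 0.25 × 1006.25 + 0.625 × 367.5 = 59.25 + 251.5625 + 229.6875 = 540.5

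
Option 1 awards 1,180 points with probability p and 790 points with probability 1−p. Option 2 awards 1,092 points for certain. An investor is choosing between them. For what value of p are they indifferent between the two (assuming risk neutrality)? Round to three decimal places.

p = 0.774

p·1180 + (1−p)·790 = 1092
390p + 790 = 1092
p = (1092 − 790) / 390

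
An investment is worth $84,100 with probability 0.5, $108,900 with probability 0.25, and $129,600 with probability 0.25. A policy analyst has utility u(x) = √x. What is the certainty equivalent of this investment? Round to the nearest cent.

$100,806.25

E[u] = 0.5·√84100 + 0.25·√108900 + 0.25·√129600 = 0.5·290 + 0.25·330 + 0.25·360 = 317.5
CE = (317.5)² = 100806.25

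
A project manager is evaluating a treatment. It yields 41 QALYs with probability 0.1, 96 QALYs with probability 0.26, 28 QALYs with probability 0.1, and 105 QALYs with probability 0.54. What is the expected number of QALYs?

88.56 QALYs

EV = 0.1 × 41 + 0.26 × 96 + 0.1 × 28 + 0.54 × 105 = 4.1 + 24.96 + 2.8 + 56.7 = 88.56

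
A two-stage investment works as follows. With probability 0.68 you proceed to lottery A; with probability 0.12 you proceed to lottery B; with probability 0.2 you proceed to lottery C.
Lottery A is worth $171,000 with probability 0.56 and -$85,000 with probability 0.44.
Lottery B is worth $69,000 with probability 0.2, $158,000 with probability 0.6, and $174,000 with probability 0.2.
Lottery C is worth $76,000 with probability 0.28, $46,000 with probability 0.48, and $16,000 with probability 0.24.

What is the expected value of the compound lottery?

$66,332.80

EV(A) = 0.56 × 171000 + 0.44 × (-85000) = 95760 − 37400 = 58360
EV(B) = 0.2 × 69000 + 0.6 × 158000 + 0.2 × 174000 = 13800 + 94800 + 34800 = 143400
EV(C) = 0.28 × 76000 + 0.48 × 46000 + 0.24 × 16000 = 21280 + 22080 + 3840 = 47200
Overall = 0.68 × 58360 + 0.12 × 143400 + 0.2 × 47200 = 39684.8 + 17208 + 9440 = 66332.8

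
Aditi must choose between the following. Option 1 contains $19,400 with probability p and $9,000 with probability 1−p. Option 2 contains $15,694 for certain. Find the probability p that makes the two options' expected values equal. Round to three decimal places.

p·19400 + (1−p)·9000 = 15694
10400p + 9000 = 15694
p = (15694 − 9000) / 10400

p = 0.644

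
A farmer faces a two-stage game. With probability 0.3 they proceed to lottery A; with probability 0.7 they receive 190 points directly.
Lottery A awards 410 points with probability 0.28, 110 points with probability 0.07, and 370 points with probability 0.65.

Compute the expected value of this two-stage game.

241.9 points

EV(A) = 0.28 × 410 + 0.07 × 110 + 0.65 × 370 = 114.8 + 7.7 + 240.5 = 363
Branch B: 190 (certain)
Overall = 0.3 × 363 + 0.7 × 190 = 108.9 + 133 = 241.9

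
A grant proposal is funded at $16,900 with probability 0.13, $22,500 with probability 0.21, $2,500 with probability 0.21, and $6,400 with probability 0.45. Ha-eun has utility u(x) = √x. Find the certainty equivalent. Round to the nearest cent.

$9,006.01

E[u] = 0.13·√16900 + 0.21·√22500 + 0.21·√2500 + 0.45·√6400 = 0.13·130 + 0.21·150 + 0.21·50 + 0.45·80 = 94.9
CE = (94.9)² = 9006.01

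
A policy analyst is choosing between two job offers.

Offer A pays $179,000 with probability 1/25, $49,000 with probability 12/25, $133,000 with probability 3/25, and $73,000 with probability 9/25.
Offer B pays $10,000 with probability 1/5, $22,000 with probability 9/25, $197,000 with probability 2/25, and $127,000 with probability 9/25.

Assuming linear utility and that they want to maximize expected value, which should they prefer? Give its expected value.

Offer A = 1/25 × 179000 + 12/25 × 49000 + 3/25 × 133000 + 9/25 × 73000 = 7160 + 23520 + 15960 + 26280 = 72920
Offer B = 1/5 × 10000 + 9/25 × 22000 + 2/25 × 197000 + 9/25 × 127000 = 2000 + 7920 + 15760 + 45720 = 71400

Offer A ($72,920)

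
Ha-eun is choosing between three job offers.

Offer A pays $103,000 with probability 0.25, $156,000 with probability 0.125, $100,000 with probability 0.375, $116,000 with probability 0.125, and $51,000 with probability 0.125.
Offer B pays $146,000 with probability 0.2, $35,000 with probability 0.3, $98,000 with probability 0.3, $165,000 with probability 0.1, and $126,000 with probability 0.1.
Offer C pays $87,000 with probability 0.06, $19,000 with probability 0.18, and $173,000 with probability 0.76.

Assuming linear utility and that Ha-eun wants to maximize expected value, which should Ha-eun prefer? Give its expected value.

Offer A = 0.25 × 103000 + 0.125 × 156000 + 0.375 × 100000 + 0.125 × 116000 + 0.125 × 51000 = 25750 + 19500 + 37500 + 14500 + 6375 = 103625
Offer B = 0.2 × 146000 + 0.3 × 35000 + 0.3 × 98000 + 0.1 × 165000 + 0.1 × 126000 = 29200 + 10500 + 29400 + 16500 + 12600 = 98200
Offer C = 0.06 × 87000 + 0.18 × 19000 + 0.76 × 173000 = 5220 + 3420 + 131480 = 140120

Offer C ($140,120)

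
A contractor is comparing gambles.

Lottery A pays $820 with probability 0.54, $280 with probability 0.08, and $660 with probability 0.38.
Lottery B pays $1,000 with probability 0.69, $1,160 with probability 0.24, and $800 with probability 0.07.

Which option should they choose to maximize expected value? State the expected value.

Lottery B ($1,024.40)

Lottery A = 0.54 × 820 + 0.08 × 280 + 0.38 × 660 = 442.8 + 22.4 + 250.8 = 716
Lottery B = 0.69 × 1000 + 0.24 × 1160 + 0.07 × 800 = 690 + 278.4 + 56 = 1024.4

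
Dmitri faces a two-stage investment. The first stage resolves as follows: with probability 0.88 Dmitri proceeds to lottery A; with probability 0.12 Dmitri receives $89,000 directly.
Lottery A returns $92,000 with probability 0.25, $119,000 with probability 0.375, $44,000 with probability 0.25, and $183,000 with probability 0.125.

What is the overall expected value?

$100,000

EV(A) = 0.25 × 92000 + 0.375 × 119000 + 0.25 × 44000 + 0.125 × 183000 = 23000 + 44625 + 11000 + 22875 = 101500
Branch B: 89000 (certain)
Overall = 0.88 × 101500 + 0.12 × 89000 = 89320 + 10680 = 100000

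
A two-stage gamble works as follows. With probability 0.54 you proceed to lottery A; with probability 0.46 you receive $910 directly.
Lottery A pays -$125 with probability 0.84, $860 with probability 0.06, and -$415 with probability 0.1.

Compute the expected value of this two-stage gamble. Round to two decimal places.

EV(A) = 0.84 × (-125) + 0.06 × 860 + 0.1 × (-415) = -105 + 51.6 − 41.5 = -94.9
Branch B: 910 (certain)
Overall = 0.54 × (-94.9) + 0.46 × 910 = -51.246 + 418.6 = 367.354

$367.35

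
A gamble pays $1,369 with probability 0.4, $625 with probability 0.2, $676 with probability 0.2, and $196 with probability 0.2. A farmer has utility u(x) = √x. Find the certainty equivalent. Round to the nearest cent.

E[u] = 0.4·√1369 + 0.2·√625 + 0.2·√676 + 0.2·√196 = 0.4·37 + 0.2·25 + 0.2·26 + 0.2·14 = 27.8
CE = (27.8)² = 772.84

$772.84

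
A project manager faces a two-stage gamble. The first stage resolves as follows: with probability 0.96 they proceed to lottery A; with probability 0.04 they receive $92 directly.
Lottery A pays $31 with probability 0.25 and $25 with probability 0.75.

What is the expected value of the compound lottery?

EV(A) = 0.25 × 31 + 0.75 × 25 = 7.75 + 18.75 = 26.5
Branch B: 92 (certain)
Overall = 0.96 × 26.5 + 0.04 × 92 = 25.44 + 3.68 = 29.12

$29.12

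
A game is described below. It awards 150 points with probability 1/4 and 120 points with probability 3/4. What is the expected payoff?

EV = 1/4 × 150 + 3/4 × 120 = 37.5 + 90 = 127.5

127.5 points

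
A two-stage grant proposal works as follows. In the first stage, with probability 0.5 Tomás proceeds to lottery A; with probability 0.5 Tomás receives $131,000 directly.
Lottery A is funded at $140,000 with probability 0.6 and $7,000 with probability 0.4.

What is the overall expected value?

$108,900

EV(A) = 0.6 × 140000 + 0.4 × 7000 = 84000 + 2800 = 86800
Branch B: 131000 (certain)
Overall = 0.5 × 86800 + 0.5 × 131000 = 43400 + 65500 = 108900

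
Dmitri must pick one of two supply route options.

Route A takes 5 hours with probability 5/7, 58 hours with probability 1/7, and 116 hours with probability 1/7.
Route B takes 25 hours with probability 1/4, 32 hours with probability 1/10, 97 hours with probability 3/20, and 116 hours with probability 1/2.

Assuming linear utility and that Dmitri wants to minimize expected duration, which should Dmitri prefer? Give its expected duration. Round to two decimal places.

Route A = 5/7 × 5 + 1/7 × 58 + 1/7 × 116 = 3.5714 + 8.2857 + 16.5714 = 28.4286
Route B = 1/4 × 25 + 1/10 × 32 + 3/20 × 97 + 1/2 × 116 = 6.25 + 3.2 + 14.55 + 58 = 82

Route A (28.43 hours)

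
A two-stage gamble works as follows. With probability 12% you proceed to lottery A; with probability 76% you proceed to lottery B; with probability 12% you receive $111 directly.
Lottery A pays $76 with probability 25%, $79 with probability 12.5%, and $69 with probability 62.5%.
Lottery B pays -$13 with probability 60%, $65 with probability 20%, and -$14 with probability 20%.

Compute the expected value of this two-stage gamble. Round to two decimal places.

EV(A) = 0.25 × 76 + 0.125 × 79 + 0.625 × 69 = 19 + 9.875 + 43.125 = 72
EV(B) = 0.6 × (-13) + 0.2 × 65 + 0.2 × (-14) = -7.8 + 13 − 2.8 = 2.4
Branch C: 111 (certain)
Overall = 0.12 × 72 + 0.76 × 2.4 + 0.12 × 111 = 8.64 + 1.824 + 13.32 = 23.784

$23.78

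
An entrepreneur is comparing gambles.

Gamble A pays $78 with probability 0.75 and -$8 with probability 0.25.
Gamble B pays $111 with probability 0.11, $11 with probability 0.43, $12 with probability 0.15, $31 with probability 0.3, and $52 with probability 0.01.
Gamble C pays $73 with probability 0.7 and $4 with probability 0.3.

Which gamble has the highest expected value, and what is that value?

Gamble A ($56.50)

Gamble A = 0.75 × 78 + 0.25 × (-8) = 58.5 − 2 = 56.5
Gamble B = 0.11 × 111 + 0.43 × 11 + 0.15 × 12 + 0.3 × 31 + 0.01 × 52 = 12.21 + 4.73 + 1.8 + 9.3 + 0.52 = 28.56
Gamble C = 0.7 × 73 + 0.3 × 4 = 51.1 + 1.2 = 52.3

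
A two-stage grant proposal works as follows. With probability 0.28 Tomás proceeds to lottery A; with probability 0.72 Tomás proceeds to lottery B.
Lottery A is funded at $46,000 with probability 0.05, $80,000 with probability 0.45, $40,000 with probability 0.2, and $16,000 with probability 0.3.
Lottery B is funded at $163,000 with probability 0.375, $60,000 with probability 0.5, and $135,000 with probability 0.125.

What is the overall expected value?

EV(A) = 0.05 × 46000 + 0.45 × 80000 + 0.2 × 40000 + 0.3 × 16000 = 2300 + 36000 + 8000 + 4800 = 51100
EV(B) = 0.375 × 163000 + 0.5 × 60000 + 0.125 × 135000 = 61125 + 30000 + 16875 = 108000
Overall = 0.28 × 51100 + 0.72 × 108000 = 14308 + 77760 = 92068

$92,068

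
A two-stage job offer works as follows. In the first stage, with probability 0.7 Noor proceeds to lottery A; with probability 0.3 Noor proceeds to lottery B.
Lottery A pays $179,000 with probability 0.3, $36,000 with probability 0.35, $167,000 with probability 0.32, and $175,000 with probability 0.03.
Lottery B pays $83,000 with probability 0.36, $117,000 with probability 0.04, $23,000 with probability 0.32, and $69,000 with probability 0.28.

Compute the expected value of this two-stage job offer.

$105,865

EV(A) = 0.3 × 179000 + 0.35 × 36000 + 0.32 × 167000 + 0.03 × 175000 = 53700 + 12600 + 53440 + 5250 = 124990
EV(B) = 0.36 × 83000 + 0.04 × 117000 + 0.32 × 23000 + 0.28 × 69000 = 29880 + 4680 + 7360 + 19320 = 61240
Overall = 0.7 × 124990 + 0.3 × 61240 = 87493 + 18372 = 105865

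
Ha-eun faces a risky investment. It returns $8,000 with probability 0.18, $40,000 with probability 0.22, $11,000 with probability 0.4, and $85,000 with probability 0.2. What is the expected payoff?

EV = 0.18 × 8000 + 0.22 × 40000 + 0.4 × 11000 + 0.2 × 85000 = 1440 + 8800 + 4400 + 17000 = 31640

$31,640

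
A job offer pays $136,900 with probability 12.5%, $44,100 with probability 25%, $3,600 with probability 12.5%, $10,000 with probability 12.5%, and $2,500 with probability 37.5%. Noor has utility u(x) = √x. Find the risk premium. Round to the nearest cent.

E[u] = 0.125·√136900 + 0.25·√44100 + 0.125·√3600 + 0.125·√10000 + 0.375·√2500 = 0.125·370 + 0.25·210 + 0.125·60 + 0.125·100 + 0.375·50 = 137.5
CE = (137.5)² = 18906.25
Risk premium = EV − CE = 30775 − 18906.25 = 11868.75

$11,868.75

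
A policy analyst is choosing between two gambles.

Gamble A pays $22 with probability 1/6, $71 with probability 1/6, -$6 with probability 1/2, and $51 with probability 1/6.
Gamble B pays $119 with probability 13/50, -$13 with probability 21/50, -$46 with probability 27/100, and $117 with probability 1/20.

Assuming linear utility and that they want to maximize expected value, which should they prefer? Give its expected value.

Gamble A ($21)

Gamble A = 1/6 × 22 + 1/6 × 71 + 1/2 × (-6) + 1/6 × 51 = 3.6667 + 11.8333 − 3 + 8.5 = 21
Gamble B = 13/50 × 119 + 21/50 × (-13) + 27/100 × (-46) + 1/20 × 117 = 30.94 − 5.46 − 12.42 + 5.85 = 18.91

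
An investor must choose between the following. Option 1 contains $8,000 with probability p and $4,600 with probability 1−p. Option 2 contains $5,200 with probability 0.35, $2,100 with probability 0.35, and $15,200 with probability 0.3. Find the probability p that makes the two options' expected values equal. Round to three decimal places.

EV(Option 2) = 0.35 × 5200 + 0.35 × 2100 + 0.3 × 15200 = 1820 + 735 + 4560 = 7115
p·8000 + (1−p)·4600 = 7115
3400p + 4600 = 7115
p = (7115 − 4600) / 3400

p = 0.740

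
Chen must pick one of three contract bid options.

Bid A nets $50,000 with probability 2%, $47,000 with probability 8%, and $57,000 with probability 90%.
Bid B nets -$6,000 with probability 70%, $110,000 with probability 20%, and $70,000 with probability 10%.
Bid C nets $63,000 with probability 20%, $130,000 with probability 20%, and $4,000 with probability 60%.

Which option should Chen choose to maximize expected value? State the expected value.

Bid A ($56,060)

Bid A = 0.02 × 50000 + 0.08 × 47000 + 0.9 × 57000 = 1000 + 3760 + 51300 = 56060
Bid B = 0.7 × (-6000) + 0.2 × 110000 + 0.1 × 70000 = -4200 + 22000 + 7000 = 24800
Bid C = 0.2 × 63000 + 0.2 × 130000 + 0.6 × 4000 = 12600 + 26000 + 2400 = 41000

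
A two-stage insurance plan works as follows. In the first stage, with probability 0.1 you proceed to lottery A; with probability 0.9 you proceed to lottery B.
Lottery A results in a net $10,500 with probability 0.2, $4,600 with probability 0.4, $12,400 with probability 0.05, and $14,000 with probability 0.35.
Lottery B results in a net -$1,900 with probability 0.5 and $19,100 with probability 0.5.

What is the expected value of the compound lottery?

$8,686

EV(A) = 0.2 × 10500 + 0.4 × 4600 + 0.05 × 12400 + 0.35 × 14000 = 2100 + 1840 + 620 + 4900 = 9460
EV(B) = 0.5 × (-1900) + 0.5 × 19100 = -950 + 9550 = 8600
Overall = 0.1 × 9460 + 0.9 × 8600 = 946 + 7740 = 8686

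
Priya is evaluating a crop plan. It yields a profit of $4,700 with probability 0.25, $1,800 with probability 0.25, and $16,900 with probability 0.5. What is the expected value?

$10,075

EV = 0.25 × 4700 + 0.25 × 1800 + 0.5 × 16900 = 1175 + 450 + 8450 = 10075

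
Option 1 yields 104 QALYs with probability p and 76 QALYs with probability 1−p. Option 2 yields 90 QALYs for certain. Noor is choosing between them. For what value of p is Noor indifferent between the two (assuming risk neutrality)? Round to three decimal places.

p·104 + (1−p)·76 = 90
28p + 76 = 90
p = (90 − 76) / 28

p = 0.500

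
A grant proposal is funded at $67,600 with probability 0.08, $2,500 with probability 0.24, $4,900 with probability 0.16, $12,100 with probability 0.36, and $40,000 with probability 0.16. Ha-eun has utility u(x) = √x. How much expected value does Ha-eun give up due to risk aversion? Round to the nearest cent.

$4,184.64

E[u] = 0.08·√67600 + 0.24·√2500 + 0.16·√4900 + 0.36·√12100 + 0.16·√40000 = 0.08·260 + 0.24·50 + 0.16·70 + 0.36·110 + 0.16·200 = 115.6
CE = (115.6)² = 13363.36
Risk premium = EV − CE = 17548 − 13363.36 = 4184.64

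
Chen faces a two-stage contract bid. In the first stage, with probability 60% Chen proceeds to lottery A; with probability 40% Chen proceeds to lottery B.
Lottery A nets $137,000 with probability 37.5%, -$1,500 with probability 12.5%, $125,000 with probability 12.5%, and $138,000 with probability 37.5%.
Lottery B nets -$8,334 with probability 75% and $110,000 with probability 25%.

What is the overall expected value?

$79,637.30

EV(A) = 0.375 × 137000 + 0.125 × (-1500) + 0.125 × 125000 + 0.375 × 138000 = 51375 − 187.5 + 15625 + 51750 = 118562.5
EV(B) = 0.75 × (-8334) + 0.25 × 110000 = -6250.5 + 27500 = 21249.5
Overall = 0.6 × 118562.5 + 0.4 × 21249.5 = 71137.5 + 8499.8 = 79637.3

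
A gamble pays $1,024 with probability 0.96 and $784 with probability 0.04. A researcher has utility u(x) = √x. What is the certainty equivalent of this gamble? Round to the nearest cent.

$1,013.79

E[u] = 0.96·√1024 + 0.04·√784 = 0.96·32 + 0.04·28 = 31.84
CE = (31.84)² = 1013.7856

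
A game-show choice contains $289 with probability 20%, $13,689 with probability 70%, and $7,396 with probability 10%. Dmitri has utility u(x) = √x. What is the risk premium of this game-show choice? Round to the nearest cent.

$1,562.49

E[u] = 0.2·√289 + 0.7·√13689 + 0.1·√7396 = 0.2·17 + 0.7·117 + 0.1·86 = 93.9
CE = (93.9)² = 8817.21
Risk premium = EV − CE = 10379.7 − 8817.21 = 1562.49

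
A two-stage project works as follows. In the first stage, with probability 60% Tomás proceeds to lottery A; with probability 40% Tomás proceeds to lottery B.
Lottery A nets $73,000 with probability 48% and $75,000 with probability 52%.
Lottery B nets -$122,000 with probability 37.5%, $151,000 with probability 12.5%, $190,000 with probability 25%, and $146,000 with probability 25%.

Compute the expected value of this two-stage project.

$67,274

EV(A) = 0.48 × 73000 + 0.52 × 75000 = 35040 + 39000 = 74040
EV(B) = 0.375 × (-122000) + 0.125 × 151000 + 0.25 × 190000 + 0.25 × 146000 = -45750 + 18875 + 47500 + 36500 = 57125
Overall = 0.6 × 74040 + 0.4 × 57125 = 44424 + 22850 = 67274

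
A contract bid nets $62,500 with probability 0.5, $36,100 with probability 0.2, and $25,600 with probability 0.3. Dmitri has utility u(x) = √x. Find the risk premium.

$1,629

E[u] = 0.5·√62500 + 0.2·√36100 + 0.3·√25600 = 0.5·250 + 0.2·190 + 0.3·160 = 211
CE = (211)² = 44521
Risk premium = EV − CE = 46150 − 44521 = 1629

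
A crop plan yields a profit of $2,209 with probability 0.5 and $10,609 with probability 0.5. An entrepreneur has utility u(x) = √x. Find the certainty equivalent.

E[u] = 0.5·√2209 + 0.5·√10609 = 0.5·47 + 0.5·103 = 75
CE = (75)² = 5625

$5,625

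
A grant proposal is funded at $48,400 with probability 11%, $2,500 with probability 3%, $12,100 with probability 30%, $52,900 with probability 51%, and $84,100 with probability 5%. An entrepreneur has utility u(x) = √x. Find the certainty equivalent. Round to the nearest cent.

E[u] = 0.11·√48400 + 0.03·√2500 + 0.3·√12100 + 0.51·√52900 + 0.05·√84100 = 0.11·220 + 0.03·50 + 0.3·110 + 0.51·230 + 0.05·290 = 190.5
CE = (190.5)² = 36290.25

$36,290.25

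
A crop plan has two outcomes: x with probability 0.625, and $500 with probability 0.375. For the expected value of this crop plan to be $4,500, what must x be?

x = $6,900

0.625·x + 0.375·500 = 4500
0.625·x = 4500 − 187.5 = 4312.5
x = 4312.5 / 0.625 = 6900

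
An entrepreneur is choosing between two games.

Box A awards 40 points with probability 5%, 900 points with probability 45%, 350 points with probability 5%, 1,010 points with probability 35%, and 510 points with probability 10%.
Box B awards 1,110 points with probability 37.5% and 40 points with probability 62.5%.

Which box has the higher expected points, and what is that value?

Box A = 0.05 × 40 + 0.45 × 900 + 0.05 × 350 + 0.35 × 1010 + 0.1 × 510 = 2 + 405 + 17.5 + 353.5 + 51 = 829
Box B = 0.375 × 1110 + 0.625 × 40 = 416.25 + 25 = 441.25

Box A (829 points)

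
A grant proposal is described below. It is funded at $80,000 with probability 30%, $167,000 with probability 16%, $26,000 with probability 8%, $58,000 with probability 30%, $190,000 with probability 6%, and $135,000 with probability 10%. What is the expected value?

EV = 0.3 × 80000 + 0.16 × 167000 + 0.08 × 26000 + 0.3 × 58000 + 0.06 × 190000 + 0.1 × 135000 = 24000 + 26720 + 2080 + 17400 + 11400 + 13500 = 95100

$95,100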